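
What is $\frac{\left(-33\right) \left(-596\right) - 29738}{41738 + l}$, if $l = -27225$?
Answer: $- \frac{10070}{14513} \approx -0.69386$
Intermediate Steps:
$\frac{\left(-33\right) \left(-596\right) - 29738}{41738 + l} = \frac{\left(-33\right) \left(-596\right) - 29738}{41738 - 27225} = \frac{19668 - 29738}{14513} = \left(-10070\right) \frac{1}{14513} = - \frac{10070}{14513}$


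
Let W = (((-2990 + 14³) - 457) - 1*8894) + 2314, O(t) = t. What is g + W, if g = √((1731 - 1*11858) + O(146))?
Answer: -7283 + 3*I*√1109 ≈ -7283.0 + 99.905*I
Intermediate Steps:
g = 3*I*√1109 (g = √((1731 - 1*11858) + 146) = √((1731 - 11858) + 146) = √(-10127 + 146) = √(-9981) = 3*I*√1109 ≈ 99.905*I)
W = -7283 (W = (((-2990 + 2744) - 457) - 8894) + 2314 = ((-246 - 457) - 8894) + 2314 = (-703 - 8894) + 2314 = -9597 + 2314 = -7283)
g + W = 3*I*√1109 - 7283 = -7283 + 3*I*√1109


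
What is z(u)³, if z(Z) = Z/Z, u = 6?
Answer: 1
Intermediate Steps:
z(Z) = 1
z(u)³ = 1³ = 1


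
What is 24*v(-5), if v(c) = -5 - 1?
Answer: -144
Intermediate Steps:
v(c) = -6
24*v(-5) = 24*(-6) = -144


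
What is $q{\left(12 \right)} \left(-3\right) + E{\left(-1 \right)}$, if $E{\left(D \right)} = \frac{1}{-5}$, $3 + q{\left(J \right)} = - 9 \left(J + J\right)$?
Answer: $\frac{3284}{5} \approx 656.8$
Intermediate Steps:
$q{\left(J \right)} = -3 - 18 J$ ($q{\left(J \right)} = -3 - 9 \left(J + J\right) = -3 - 9 \cdot 2 J = -3 - 18 J$)
$E{\left(D \right)} = - \frac{1}{5}$
$q{\left(12 \right)} \left(-3\right) + E{\left(-1 \right)} = \left(-3 - 216\right) \left(-3\right) - \frac{1}{5} = \left(-219\right) \left(-3\right) - \frac{1}{5} = 657 - \frac{1}{5} = \frac{3284}{5}$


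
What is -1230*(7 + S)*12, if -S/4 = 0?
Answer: -103320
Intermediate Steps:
S = 0 (S = -4*0 = 0)
-1230*(7 + S)*12 = -1230*(7 + 0)*12 = -8610*12 = -1230*84 = -103320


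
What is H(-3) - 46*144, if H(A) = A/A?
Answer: -6623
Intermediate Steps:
H(A) = 1
H(-3) - 46*144 = 1 - 46*144 = 1 - 6624 = -6623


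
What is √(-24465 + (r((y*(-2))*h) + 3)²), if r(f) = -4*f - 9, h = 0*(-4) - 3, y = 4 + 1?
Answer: I*√8589 ≈ 92.677*I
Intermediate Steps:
y = 5
h = -3 (h = 0 - 3 = -3)
r(f) = -9 - 4*f
√(-24465 + (r((y*(-2))*h) + 3)²) = √(-24465 + ((-9 - 4*5*(-2)*(-3)) + 3)²) = √(-24465 + ((-9 - (-40)*(-3)) + 3)²) = √(-24465 + ((-9 - 4*30) + 3)²) = √(-24465 + ((-9 - 120) + 3)²) = √(-24465 + (-129 + 3)²) = √(-24465 + (-126)²) = √(-24465 + 15876) = √(-8589) = I*√8589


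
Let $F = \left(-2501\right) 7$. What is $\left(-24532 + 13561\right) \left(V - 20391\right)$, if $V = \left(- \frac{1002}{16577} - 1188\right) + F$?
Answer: $\frac{7108435904904}{16577} \approx 4.2881 \cdot 10^{8}$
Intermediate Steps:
$F = -17507$
$V = - \frac{309908017}{16577}$ ($V = \left(- \frac{1002}{16577} - 1188\right) - 17507 = - \frac{19694478}{16577} - 17507 = - \frac{309908017}{16577} \approx -18695.0$)
$\left(-24532 + 13561\right) \left(V - 20391\right) = \left(-24532 + 13561\right) \left(- \frac{309908017}{16577} - 20391\right) = \left(-10971\right) \left(- \frac{647929624}{16577}\right) = \frac{7108435904904}{16577}$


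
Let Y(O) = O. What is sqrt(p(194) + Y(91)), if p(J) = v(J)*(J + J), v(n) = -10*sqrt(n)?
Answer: sqrt(91 - 3880*sqrt(194)) ≈ 232.27*I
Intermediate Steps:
p(J) = -20*J**(3/2) (p(J) = (-10*sqrt(J))*(J + J) = (-10*sqrt(J))*(2*J) = -20*J**(3/2))
sqrt(p(194) + Y(91)) = sqrt(-3880*sqrt(194) + 91) = sqrt(91 - 3880*sqrt(194))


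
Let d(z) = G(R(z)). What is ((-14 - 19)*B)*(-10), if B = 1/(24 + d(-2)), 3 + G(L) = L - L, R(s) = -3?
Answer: 110/7 ≈ 15.714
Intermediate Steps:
G(L) = -3 (G(L) = -3 + (L - L) = -3 + 0 = -3)
d(z) = -3
B = 1/21 (B = 1/(24 - 3) = 1/21 ≈ 0.047619)
((-14 - 19)*B)*(-10) = ((-14 - 19)*(1/21))*(-10) = -33*1/21*(-10) = -11/7*(-10) = 110/7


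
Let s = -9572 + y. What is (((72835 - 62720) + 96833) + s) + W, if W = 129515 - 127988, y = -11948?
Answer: 86955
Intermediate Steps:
W = 1527
s = -21520 (s = -9572 - 11948 = -21520)
(((72835 - 62720) + 96833) + s) + W = (((72835 - 62720) + 96833) - 21520) + 1527 = ((10115 + 96833) - 21520) + 1527 = (106948 - 21520) + 1527 = 85428 + 1527 = 86955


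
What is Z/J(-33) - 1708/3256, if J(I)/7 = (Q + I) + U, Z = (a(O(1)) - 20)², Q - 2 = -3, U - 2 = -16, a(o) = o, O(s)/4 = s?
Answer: -21991/17094 ≈ -1.2865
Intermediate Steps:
O(s) = 4*s
U = -14 (U = 2 - 16 = -14)
Q = -1 (Q = 2 - 3 = -1)
Z = 256 (Z = (4*1 - 20)² = (4 - 20)² = (-16)² = 256)
J(I) = -105 + 7*I (J(I) = 7*((-1 + I) - 14) = 7*(-15 + I) = -105 + 7*I)
Z/J(-33) - 1708/3256 = 256/(-105 + 7*(-33)) - 1708/3256 = 256/(-105 - 231) - 1708*1/3256 = 256/(-336) - 427/814 = 256*(-1/336) - 427/814 = -16/21 - 427/814 = -21991/17094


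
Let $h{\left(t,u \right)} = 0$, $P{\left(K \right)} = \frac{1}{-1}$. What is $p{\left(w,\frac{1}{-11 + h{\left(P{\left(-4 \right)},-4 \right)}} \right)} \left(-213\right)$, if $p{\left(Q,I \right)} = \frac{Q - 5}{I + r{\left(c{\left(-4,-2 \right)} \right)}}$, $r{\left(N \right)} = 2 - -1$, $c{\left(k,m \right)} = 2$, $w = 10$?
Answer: $- \frac{11715}{32} \approx -366.09$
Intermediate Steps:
$P{\left(K \right)} = -1$
$r{\left(N \right)} = 3$ ($r{\left(N \right)} = 2 + 1 = 3$)
$p{\left(Q,I \right)} = \frac{-5 + Q}{3 + I}$ ($p{\left(Q,I \right)} = \frac{Q - 5}{I + 3} = \frac{-5 + Q}{3 + I}$)
$p{\left(w,\frac{1}{-11 + h{\left(P{\left(-4 \right)},-4 \right)}} \right)} \left(-213\right) = \frac{-5 + 10}{3 + \frac{1}{-11 + 0}} \left(-213\right) = \frac{1}{3 + \frac{1}{-11}} \cdot 5 \left(-213\right) = \frac{1}{3 - \frac{1}{11}} \cdot 5 \left(-213\right) = \frac{1}{\frac{32}{11}} \cdot 5 \left(-213\right) = \frac{11}{32} \cdot 5 \left(-213\right) = \frac{55}{32} \left(-213\right) = - \frac{11715}{32}$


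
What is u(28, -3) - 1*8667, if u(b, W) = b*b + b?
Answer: -7855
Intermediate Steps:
u(b, W) = b + b² (u(b, W) = b² + b = b + b²)
u(28, -3) - 1*8667 = 28*(1 + 28) - 1*8667 = 28*29 - 8667 = 812 - 8667 = -7855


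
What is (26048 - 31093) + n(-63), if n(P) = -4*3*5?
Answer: -5105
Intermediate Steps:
n(P) = -60 (n(P) = -12*5 = -60)
(26048 - 31093) + n(-63) = (26048 - 31093) - 60 = -5045 - 60 = -5105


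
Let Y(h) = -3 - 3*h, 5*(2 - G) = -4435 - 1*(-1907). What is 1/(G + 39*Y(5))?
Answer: -5/972 ≈ -0.0051440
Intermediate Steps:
G = 2538/5 (G = 2 - (-4435 - 1*(-1907))/5 = 2 - (-4435 + 1907)/5 = 2 - ⅕*(-2528) = 2 + 2528/5 = 2538/5 ≈ 507.60)
1/(G + 39*Y(5)) = 1/(2538/5 + 39*(-3 - 3*5)) = 1/(2538/5 + 39*(-3 - 15)) = 1/(2538/5 + 39*(-18)) = 1/(2538/5 - 702) = 1/(-972/5) = -5/972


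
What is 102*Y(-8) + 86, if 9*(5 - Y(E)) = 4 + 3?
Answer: 1550/3 ≈ 516.67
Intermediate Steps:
Y(E) = 38/9 (Y(E) = 5 - (4 + 3)/9 = 5 - 1/9*7 = 5 - 7/9 = 38/9)
102*Y(-8) + 86 = 102*(38/9) + 86 = 1292/3 + 86 = 1550/3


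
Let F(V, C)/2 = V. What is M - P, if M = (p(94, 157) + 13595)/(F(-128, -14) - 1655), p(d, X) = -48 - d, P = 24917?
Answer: -47629840/1911 ≈ -24924.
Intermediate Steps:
F(V, C) = 2*V
M = -13453/1911 (M = ((-48 - 1*94) + 13595)/(2*(-128) - 1655) = ((-48 - 94) + 13595)/(-256 - 1655) = (-142 + 13595)/(-1911) = 13453*(-1/1911) = -13453/1911 ≈ -7.0398)
M - P = -13453/1911 - 1*24917 = -13453/1911 - 24917 = -47629840/1911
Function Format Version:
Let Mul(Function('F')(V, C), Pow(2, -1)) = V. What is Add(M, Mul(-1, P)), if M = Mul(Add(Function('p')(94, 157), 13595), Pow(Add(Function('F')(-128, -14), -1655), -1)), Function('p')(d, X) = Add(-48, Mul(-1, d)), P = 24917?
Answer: Rational(-47629840, 1911) ≈ -24924.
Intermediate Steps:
Function('F')(V, C) = Mul(2, V)
M = Rational(-13453, 1911) (M = Mul(Add(Add(-48, Mul(-1, 94)), 13595), Pow(Add(Mul(2, -128), -1655), -1)) = Mul(Add(Add(-48, -94), 13595), Pow(Add(-256, -1655), -1)) = Mul(Add(-142, 13595), Pow(-1911, -1)) = Mul(13453, Rational(-1, 1911)) = Rational(-13453, 1911) ≈ -7.0398)
Add(M, Mul(-1, P)) = Add(Rational(-13453, 1911), Mul(-1, 24917)) = Add(Rational(-13453, 1911), -24917) = Rational(-47629840, 1911)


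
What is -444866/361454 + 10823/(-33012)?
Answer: -9298966517/5966159724 ≈ -1.5586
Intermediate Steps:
-444866/361454 + 10823/(-33012) = -444866*1/361454 + 10823*(-1/33012) = -222433/180727 - 10823/33012 = -9298966517/5966159724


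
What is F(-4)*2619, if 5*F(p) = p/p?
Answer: 2619/5 ≈ 523.80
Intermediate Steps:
F(p) = 1/5 (F(p) = (p/p)/5 = (1/5)*1 = 1/5)
F(-4)*2619 = (1/5)*2619 = 2619/5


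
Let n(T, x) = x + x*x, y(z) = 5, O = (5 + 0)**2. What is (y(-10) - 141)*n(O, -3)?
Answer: -816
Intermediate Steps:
O = 25 (O = 5**2 = 25)
n(T, x) = x + x**2
(y(-10) - 141)*n(O, -3) = (5 - 141)*(-3*(1 - 3)) = -(-408)*(-2) = -136*6 = -816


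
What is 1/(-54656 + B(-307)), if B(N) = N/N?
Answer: -1/54655 ≈ -1.8297e-5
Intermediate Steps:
B(N) = 1
1/(-54656 + B(-307)) = 1/(-54656 + 1) = 1/(-54655) = -1/54655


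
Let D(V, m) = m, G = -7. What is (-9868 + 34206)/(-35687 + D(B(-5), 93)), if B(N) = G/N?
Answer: -12169/17797 ≈ -0.68377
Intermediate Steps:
B(N) = -7/N
(-9868 + 34206)/(-35687 + D(B(-5), 93)) = (-9868 + 34206)/(-35687 + 93) = 24338/(-35594) = 24338*(-1/35594) = -12169/17797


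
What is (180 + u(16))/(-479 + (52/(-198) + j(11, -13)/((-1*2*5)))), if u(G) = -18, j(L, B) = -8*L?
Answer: -80190/232879 ≈ -0.34434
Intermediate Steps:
(180 + u(16))/(-479 + (52/(-198) + j(11, -13)/((-1*2*5)))) = (180 - 18)/(-479 + (52/(-198) + (-8*11)/((-1*2*5)))) = 162/(-479 + (52*(-1/198) - 88/((-2*5)))) = 162/(-479 + (-26/99 - 88/(-10))) = 162/(-479 + (-26/99 - 88*(-⅒))) = 162/(-479 + (-26/99 + 44/5)) = 162/(-479 + 4226/495) = 162/(-232879/495) = 162*(-495/232879) = -80190/232879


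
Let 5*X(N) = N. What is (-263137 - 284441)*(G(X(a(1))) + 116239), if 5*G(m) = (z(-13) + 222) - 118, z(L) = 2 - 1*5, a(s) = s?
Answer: -318304901088/5 ≈ -6.3661e+10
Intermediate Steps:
X(N) = N/5
z(L) = -3 (z(L) = 2 - 5 = -3)
G(m) = 101/5 (G(m) = ((-3 + 222) - 118)/5 = (219 - 118)/5 = (⅕)*101 = 101/5)
(-263137 - 284441)*(G(X(a(1))) + 116239) = (-263137 - 284441)*(101/5 + 116239) = -547578*581296/5 = -318304901088/5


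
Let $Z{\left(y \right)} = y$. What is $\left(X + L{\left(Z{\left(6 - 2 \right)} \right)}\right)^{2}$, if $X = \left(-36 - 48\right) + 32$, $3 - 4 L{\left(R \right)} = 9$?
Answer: $\frac{11449}{4} \approx 2862.3$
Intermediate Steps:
$L{\left(R \right)} = - \frac{3}{2}$ ($L{\left(R \right)} = \frac{3}{4} - \frac{9}{4} = - \frac{3}{2}$)
$X = -52$ ($X = -84 + 32 = -52$)
$\left(X + L{\left(Z{\left(6 - 2 \right)} \right)}\right)^{2} = \left(-52 - \frac{3}{2}\right)^{2} = \left(- \frac{107}{2}\right)^{2} = \frac{11449}{4}$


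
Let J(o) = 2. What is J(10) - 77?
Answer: -75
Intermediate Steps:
J(10) - 77 = 2 - 77 = -75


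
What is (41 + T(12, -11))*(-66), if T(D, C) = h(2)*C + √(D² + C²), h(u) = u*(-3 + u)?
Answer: -4158 - 66*√265 ≈ -5232.4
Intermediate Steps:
T(D, C) = √(C² + D²) - 2*C (T(D, C) = (2*(-3 + 2))*C + √(D² + C²) = (2*(-1))*C + √(C² + D²) = -2*C + √(C² + D²) = √(C² + D²) - 2*C)
(41 + T(12, -11))*(-66) = (41 + (√((-11)² + 12²) - 2*(-11)))*(-66) = (41 + (√(121 + 144) + 22))*(-66) = (41 + (√265 + 22))*(-66) = (41 + (22 + √265))*(-66) = (63 + √265)*(-66) = -4158 - 66*√265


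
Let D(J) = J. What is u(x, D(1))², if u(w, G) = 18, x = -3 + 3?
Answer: 324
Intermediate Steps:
x = 0
u(x, D(1))² = 18² = 324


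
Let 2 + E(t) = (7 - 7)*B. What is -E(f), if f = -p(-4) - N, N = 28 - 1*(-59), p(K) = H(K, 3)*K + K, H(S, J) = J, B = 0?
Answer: 2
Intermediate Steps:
p(K) = 4*K (p(K) = 3*K + K = 4*K)
N = 87 (N = 28 + 59 = 87)
f = -71 (f = -4*(-4) - 1*87 = -1*(-16) - 87 = 16 - 87 = -71)
E(t) = -2 (E(t) = -2 + (7 - 7)*0 = -2 + 0*0 = -2 + 0 = -2)
-E(f) = -1*(-2) = 2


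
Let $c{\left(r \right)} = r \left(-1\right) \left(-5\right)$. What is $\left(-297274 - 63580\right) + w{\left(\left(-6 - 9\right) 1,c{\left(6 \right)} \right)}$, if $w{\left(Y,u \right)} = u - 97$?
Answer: $-360921$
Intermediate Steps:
$c{\left(r \right)} = 5 r$ ($c{\left(r \right)} = - r \left(-5\right) = 5 r$)
$w{\left(Y,u \right)} = -97 + u$
$\left(-297274 - 63580\right) + w{\left(\left(-6 - 9\right) 1,c{\left(6 \right)} \right)} = \left(-297274 - 63580\right) + \left(-97 + 5 \cdot 6\right) = -360854 + \left(-97 + 30\right) = -360854 - 67 = -360921$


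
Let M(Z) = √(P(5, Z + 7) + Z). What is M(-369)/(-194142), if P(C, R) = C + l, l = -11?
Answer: -5*I*√15/194142 ≈ -9.9746e-5*I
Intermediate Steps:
P(C, R) = -11 + C (P(C, R) = C - 11 = -11 + C)
M(Z) = √(-6 + Z) (M(Z) = √((-11 + 5) + Z) = √(-6 + Z))
M(-369)/(-194142) = √(-6 - 369)/(-194142) = √(-375)*(-1/194142) = (5*I*√15)*(-1/194142) = -5*I*√15/194142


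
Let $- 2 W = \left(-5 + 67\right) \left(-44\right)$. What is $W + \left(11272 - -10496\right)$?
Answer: $23132$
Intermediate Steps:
$W = 1364$ ($W = - \frac{\left(-5 + 67\right) \left(-44\right)}{2} = - \frac{62 \left(-44\right)}{2} = \left(- \frac{1}{2}\right) \left(-2728\right) = 1364$)
$W + \left(11272 - -10496\right) = 1364 + \left(11272 - -10496\right) = 1364 + \left(11272 + 10496\right) = 1364 + 21768 = 23132$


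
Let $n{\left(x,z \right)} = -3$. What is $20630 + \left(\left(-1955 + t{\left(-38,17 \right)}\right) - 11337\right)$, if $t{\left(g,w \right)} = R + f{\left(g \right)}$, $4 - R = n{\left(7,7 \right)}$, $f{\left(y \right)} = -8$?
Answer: $7337$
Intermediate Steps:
$R = 7$ ($R = 4 - -3 = 4 + 3 = 7$)
$t{\left(g,w \right)} = -1$ ($t{\left(g,w \right)} = 7 - 8 = -1$)
$20630 + \left(\left(-1955 + t{\left(-38,17 \right)}\right) - 11337\right) = 20630 - 13293 = 7337$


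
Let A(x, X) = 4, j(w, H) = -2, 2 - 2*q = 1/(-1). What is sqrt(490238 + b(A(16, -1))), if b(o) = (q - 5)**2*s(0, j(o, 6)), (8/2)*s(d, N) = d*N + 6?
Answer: sqrt(7844102)/4 ≈ 700.18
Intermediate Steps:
q = 3/2 (q = 1 - 1/2/(-1) = 1 - 1/2*(-1) = 1 + 1/2 = 3/2 ≈ 1.5000)
s(d, N) = 3/2 + N*d/4 (s(d, N) = (d*N + 6)/4 = (N*d + 6)/4 = (6 + N*d)/4 = 3/2 + N*d/4)
b(o) = 147/8 (b(o) = (3/2 - 5)**2*(3/2 + (1/4)*(-2)*0) = (-7/2)**2*(3/2 + 0) = (49/4)*(3/2) = 147/8)
sqrt(490238 + b(A(16, -1))) = sqrt(490238 + 147/8) = sqrt(3922051/8) = sqrt(7844102)/4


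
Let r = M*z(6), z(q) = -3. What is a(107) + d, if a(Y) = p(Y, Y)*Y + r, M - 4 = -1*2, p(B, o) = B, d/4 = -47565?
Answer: -178817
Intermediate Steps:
d = -190260 (d = 4*(-47565) = -190260)
M = 2 (M = 4 - 1*2 = 4 - 2 = 2)
r = -6 (r = 2*(-3) = -6)
a(Y) = -6 + Y**2 (a(Y) = Y*Y - 6 = Y**2 - 6 = -6 + Y**2)
a(107) + d = (-6 + 107**2) - 190260 = (-6 + 11449) - 190260 = 11443 - 190260 = -178817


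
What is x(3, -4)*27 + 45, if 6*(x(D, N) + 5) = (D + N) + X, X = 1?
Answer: -90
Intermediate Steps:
x(D, N) = -29/6 + D/6 + N/6 (x(D, N) = -5 + ((D + N) + 1)/6 = -5 + (1 + D + N)/6 = -5 + (⅙ + D/6 + N/6) = -29/6 + D/6 + N/6)
x(3, -4)*27 + 45 = (-29/6 + (⅙)*3 + (⅙)*(-4))*27 + 45 = (-29/6 + ½ - ⅔)*27 + 45 = -5*27 + 45 = -135 + 45 = -90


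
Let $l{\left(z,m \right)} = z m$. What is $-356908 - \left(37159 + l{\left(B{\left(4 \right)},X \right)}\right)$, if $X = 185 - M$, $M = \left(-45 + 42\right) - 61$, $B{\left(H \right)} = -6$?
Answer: $-392573$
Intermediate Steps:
$M = -64$ ($M = -3 - 61 = -64$)
$X = 249$ ($X = 185 - -64 = 185 + 64 = 249$)
$l{\left(z,m \right)} = m z$
$-356908 - \left(37159 + l{\left(B{\left(4 \right)},X \right)}\right) = -356908 - \left(37159 + 249 \left(-6\right)\right) = -356908 - \left(37159 - 1494\right) = -356908 - 35665 = -392573$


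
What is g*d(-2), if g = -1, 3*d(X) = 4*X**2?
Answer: -16/3 ≈ -5.3333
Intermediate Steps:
d(X) = 4*X**2/3 (d(X) = (4*X**2)/3 = 4*X**2/3)
g*d(-2) = -4*(-2)**2/3 = -4*4/3 = -1*16/3 = -16/3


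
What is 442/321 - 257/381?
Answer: 9545/13589 ≈ 0.70241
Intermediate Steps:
442/321 - 257/381 = 9545/13589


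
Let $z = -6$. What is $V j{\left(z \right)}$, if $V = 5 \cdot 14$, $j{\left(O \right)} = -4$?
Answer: $-280$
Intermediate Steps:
$V = 70$
$V j{\left(z \right)} = 70 \left(-4\right) = -280$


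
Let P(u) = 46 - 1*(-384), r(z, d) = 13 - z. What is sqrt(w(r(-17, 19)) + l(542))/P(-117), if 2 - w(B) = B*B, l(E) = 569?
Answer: I*sqrt(329)/430 ≈ 0.042182*I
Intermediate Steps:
P(u) = 430 (P(u) = 46 + 384 = 430)
w(B) = 2 - B**2 (w(B) = 2 - B*B = 2 - B**2)
sqrt(w(r(-17, 19)) + l(542))/P(-117) = sqrt((2 - (13 - 1*(-17))**2) + 569)/430 = sqrt((2 - (13 + 17)**2) + 569)*(1/430) = sqrt((2 - 1*30**2) + 569)*(1/430) = sqrt((2 - 1*900) + 569)*(1/430) = sqrt((2 - 900) + 569)*(1/430) = sqrt(-898 + 569)*(1/430) = sqrt(-329)*(1/430) = (I*sqrt(329))*(1/430) = I*sqrt(329)/430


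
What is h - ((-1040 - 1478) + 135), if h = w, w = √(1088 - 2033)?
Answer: 2383 + 3*I*√105 ≈ 2383.0 + 30.741*I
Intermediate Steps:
w = 3*I*√105 (w = √(-945) = 3*I*√105 ≈ 30.741*I)
h = 3*I*√105 ≈ 30.741*I
h - ((-1040 - 1478) + 135) = 3*I*√105 - ((-1040 - 1478) + 135) = 3*I*√105 - (-2518 + 135) = 3*I*√105 - 1*(-2383) = 3*I*√105 + 2383 = 2383 + 3*I*√105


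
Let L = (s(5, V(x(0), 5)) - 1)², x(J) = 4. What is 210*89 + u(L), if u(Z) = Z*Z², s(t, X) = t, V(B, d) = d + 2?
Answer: 22786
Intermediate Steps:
V(B, d) = 2 + d
L = 16 (L = (5 - 1)² = 4² = 16)
u(Z) = Z³
210*89 + u(L) = 210*89 + 16³ = 18690 + 4096 = 22786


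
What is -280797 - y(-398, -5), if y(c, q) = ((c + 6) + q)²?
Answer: -438406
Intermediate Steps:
y(c, q) = (6 + c + q)² (y(c, q) = ((6 + c) + q)² = (6 + c + q)²)
-280797 - y(-398, -5) = -280797 - (6 - 398 - 5)² = -280797 - 1*(-397)² = -280797 - 1*157609 = -280797 - 157609 = -438406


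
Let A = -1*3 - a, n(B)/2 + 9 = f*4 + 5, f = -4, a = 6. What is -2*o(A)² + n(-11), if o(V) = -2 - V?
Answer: -138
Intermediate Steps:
n(B) = -40 (n(B) = -18 + 2*(-4*4 + 5) = -18 + 2*(-16 + 5) = -18 + 2*(-11) = -18 - 22 = -40)
A = -9 (A = -1*3 - 1*6 = -3 - 6 = -9)
-2*o(A)² + n(-11) = -2*(-2 - 1*(-9))² - 40 = -2*(-2 + 9)² - 40 = -2*7² - 40 = -2*49 - 40 = -98 - 40 = -138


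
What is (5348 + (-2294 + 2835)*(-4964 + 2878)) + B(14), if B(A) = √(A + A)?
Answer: -1123178 + 2*√7 ≈ -1.1232e+6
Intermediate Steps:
B(A) = √2*√A (B(A) = √(2*A) = √2*√A)
(5348 + (-2294 + 2835)*(-4964 + 2878)) + B(14) = (5348 + (-2294 + 2835)*(-4964 + 2878)) + √2*√14 = (5348 + 541*(-2086)) + 2*√7 = (5348 - 1128526) + 2*√7 = -1123178 + 2*√7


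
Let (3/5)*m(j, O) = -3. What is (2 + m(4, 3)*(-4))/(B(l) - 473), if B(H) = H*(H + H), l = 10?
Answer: -22/273 ≈ -0.080586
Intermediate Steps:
m(j, O) = -5 (m(j, O) = (5/3)*(-3) = -5)
B(H) = 2*H² (B(H) = H*(2*H) = 2*H²)
(2 + m(4, 3)*(-4))/(B(l) - 473) = (2 - 5*(-4))/(2*10² - 473) = (2 + 20)/(2*100 - 473) = 22/(200 - 473) = 22/(-273) = -1/273*22 = -22/273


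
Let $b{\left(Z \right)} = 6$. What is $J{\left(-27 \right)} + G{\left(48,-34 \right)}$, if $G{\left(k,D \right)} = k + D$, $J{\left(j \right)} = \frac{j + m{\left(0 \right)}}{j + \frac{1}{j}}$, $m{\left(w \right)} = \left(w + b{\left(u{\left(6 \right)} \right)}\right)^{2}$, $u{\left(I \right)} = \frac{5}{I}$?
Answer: $\frac{9977}{730} \approx 13.667$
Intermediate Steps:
$m{\left(w \right)} = \left(6 + w\right)^{2}$ ($m{\left(w \right)} = \left(w + 6\right)^{2} = \left(6 + w\right)^{2}$)
$J{\left(j \right)} = \frac{36 + j}{j + \frac{1}{j}}$ ($J{\left(j \right)} = \frac{j + \left(6 + 0\right)^{2}}{j + \frac{1}{j}} = \frac{j + 6^{2}}{j + \frac{1}{j}} = \frac{j + 36}{j + \frac{1}{j}} = \frac{36 + j}{j + \frac{1}{j}}$)
$G{\left(k,D \right)} = D + k$
$J{\left(-27 \right)} + G{\left(48,-34 \right)} = - \frac{27 \left(36 - 27\right)}{1 + \left(-27\right)^{2}} + \left(-34 + 48\right) = \left(-27\right) \frac{1}{1 + 729} \cdot 9 + 14 = \left(-27\right) \frac{1}{730} \cdot 9 + 14 = - \frac{243}{730} + 14 = \frac{9977}{730}$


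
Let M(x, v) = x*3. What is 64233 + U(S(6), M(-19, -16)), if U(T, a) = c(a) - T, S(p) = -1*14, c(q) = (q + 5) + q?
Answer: 64138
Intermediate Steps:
M(x, v) = 3*x
c(q) = 5 + 2*q (c(q) = (5 + q) + q = 5 + 2*q)
S(p) = -14
U(T, a) = 5 - T + 2*a (U(T, a) = (5 + 2*a) - T = 5 - T + 2*a)
64233 + U(S(6), M(-19, -16)) = 64233 + (5 - 1*(-14) + 2*(3*(-19))) = 64233 + (5 + 14 + 2*(-57)) = 64233 + (5 + 14 - 114) = 64233 - 95 = 64138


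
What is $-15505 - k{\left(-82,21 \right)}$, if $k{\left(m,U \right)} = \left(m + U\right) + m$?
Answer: $-15362$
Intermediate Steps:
$k{\left(m,U \right)} = U + 2 m$ ($k{\left(m,U \right)} = \left(U + m\right) + m = U + 2 m$)
$-15505 - k{\left(-82,21 \right)} = -15505 - \left(21 + 2 \left(-82\right)\right) = -15505 - \left(21 - 164\right) = -15505 - -143 = -15505 + 143 = -15362$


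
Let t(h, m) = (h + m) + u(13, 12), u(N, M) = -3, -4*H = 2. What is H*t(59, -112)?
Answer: 28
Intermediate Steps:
H = -½ (H = -¼*2 = -½ ≈ -0.50000)
t(h, m) = -3 + h + m (t(h, m) = (h + m) - 3 = -3 + h + m)
H*t(59, -112) = -(-3 + 59 - 112)/2 = -½*(-56) = 28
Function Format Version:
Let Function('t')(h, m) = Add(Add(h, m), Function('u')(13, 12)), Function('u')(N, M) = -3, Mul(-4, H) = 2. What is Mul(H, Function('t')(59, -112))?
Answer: 28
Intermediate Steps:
H = Rational(-1, 2) (H = Mul(Rational(-1, 4), 2) = Rational(-1, 2) ≈ -0.50000)
Function('t')(h, m) = Add(-3, h, m) (Function('t')(h, m) = Add(Add(h, m), -3) = Add(-3, h, m))
Mul(H, Function('t')(59, -112)) = Mul(Rational(-1, 2), Add(-3, 59, -112)) = Mul(Rational(-1, 2), -56) = 28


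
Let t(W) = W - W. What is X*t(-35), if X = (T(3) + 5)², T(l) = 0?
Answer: 0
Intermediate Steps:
t(W) = 0
X = 25 (X = (0 + 5)² = 5² = 25)
X*t(-35) = 25*0 = 0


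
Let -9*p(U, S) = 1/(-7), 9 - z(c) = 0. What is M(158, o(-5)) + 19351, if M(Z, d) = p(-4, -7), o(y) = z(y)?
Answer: 1219114/63 ≈ 19351.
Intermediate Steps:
z(c) = 9 (z(c) = 9 - 1*0 = 9 + 0 = 9)
o(y) = 9
p(U, S) = 1/63 (p(U, S) = -⅑/(-7) = -⅑*(-⅐) = 1/63)
M(Z, d) = 1/63
M(158, o(-5)) + 19351 = 1/63 + 19351 = 1219114/63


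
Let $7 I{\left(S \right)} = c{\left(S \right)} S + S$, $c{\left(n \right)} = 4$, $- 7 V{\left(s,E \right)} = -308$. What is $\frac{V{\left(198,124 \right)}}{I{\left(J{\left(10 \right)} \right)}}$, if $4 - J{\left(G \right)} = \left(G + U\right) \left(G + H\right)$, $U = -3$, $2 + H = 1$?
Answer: $- \frac{308}{295} \approx -1.0441$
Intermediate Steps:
$H = -1$ ($H = -2 + 1 = -1$)
$V{\left(s,E \right)} = 44$ ($V{\left(s,E \right)} = \left(- \frac{1}{7}\right) \left(-308\right) = 44$)
$J{\left(G \right)} = 4 - \left(-1 + G\right) \left(-3 + G\right)$ ($J{\left(G \right)} = 4 - \left(G - 3\right) \left(G - 1\right) = 4 - \left(-3 + G\right) \left(-1 + G\right) = 4 - \left(-1 + G\right) \left(-3 + G\right)$)
$I{\left(S \right)} = \frac{5 S}{7}$ ($I{\left(S \right)} = \frac{4 S + S}{7} = \frac{5 S}{7}$)
$\frac{V{\left(198,124 \right)}}{I{\left(J{\left(10 \right)} \right)}} = \frac{44}{\frac{5}{7} \left(1 - 10^{2} + 4 \cdot 10\right)} = \frac{44}{\frac{5}{7} \left(1 - 100 + 40\right)} = \frac{44}{\frac{5}{7} \left(-59\right)} = \frac{44}{- \frac{295}{7}} = 44 \left(- \frac{7}{295}\right) = - \frac{308}{295}$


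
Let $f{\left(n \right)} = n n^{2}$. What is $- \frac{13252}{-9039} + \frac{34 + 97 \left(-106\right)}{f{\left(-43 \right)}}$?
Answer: $\frac{1146258436}{718663773} \approx 1.595$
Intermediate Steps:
$f{\left(n \right)} = n^{3}$
$- \frac{13252}{-9039} + \frac{34 + 97 \left(-106\right)}{f{\left(-43 \right)}} = - \frac{13252}{-9039} + \frac{34 + 97 \left(-106\right)}{\left(-43\right)^{3}} = \left(-13252\right) \left(- \frac{1}{9039}\right) + \frac{34 - 10282}{-79507} = \frac{13252}{9039} - - \frac{10248}{79507} = \frac{13252}{9039} + \frac{10248}{79507} = \frac{1146258436}{718663773}$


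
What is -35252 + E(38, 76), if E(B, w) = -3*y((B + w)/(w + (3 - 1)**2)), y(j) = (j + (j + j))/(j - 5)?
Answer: -5040523/143 ≈ -35248.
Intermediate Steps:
y(j) = 3*j/(-5 + j) (y(j) = (j + 2*j)/(-5 + j) = (3*j)/(-5 + j) = 3*j/(-5 + j))
E(B, w) = -9*(B + w)/((-5 + (B + w)/(4 + w))*(4 + w)) (E(B, w) = -9*(B + w)/(w + (3 - 1)**2)/(-5 + (B + w)/(w + (3 - 1)**2)) = -9*(B + w)/(w + 2**2)/(-5 + (B + w)/(w + 2**2)) = -9*(B + w)/(w + 4)/(-5 + (B + w)/(w + 4)) = -9*(B + w)/(4 + w)/(-5 + (B + w)/(4 + w)) = -9*(B + w)/((-5 + (B + w)/(4 + w))*(4 + w)))
-35252 + E(38, 76) = -35252 + 9*(38 + 76)/(20 - 1*38 + 4*76) = -35252 + 9*114/(20 - 38 + 304) = -35252 + 9*114/286 = -35252 + 9*(1/286)*114 = -35252 + 513/143 = -5040523/143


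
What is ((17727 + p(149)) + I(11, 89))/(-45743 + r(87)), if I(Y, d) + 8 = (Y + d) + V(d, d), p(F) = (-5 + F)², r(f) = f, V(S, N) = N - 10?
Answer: -19317/22828 ≈ -0.84620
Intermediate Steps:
V(S, N) = -10 + N
I(Y, d) = -18 + Y + 2*d (I(Y, d) = -8 + ((Y + d) + (-10 + d)) = -8 + (-10 + Y + 2*d) = -18 + Y + 2*d)
((17727 + p(149)) + I(11, 89))/(-45743 + r(87)) = ((17727 + (-5 + 149)²) + (-18 + 11 + 2*89))/(-45743 + 87) = ((17727 + 144²) + (-18 + 11 + 178))/(-45656) = ((17727 + 20736) + 171)*(-1/45656) = (38463 + 171)*(-1/45656) = 38634*(-1/45656) = -19317/22828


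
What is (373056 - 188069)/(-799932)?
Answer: -184987/799932 ≈ -0.23125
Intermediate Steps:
(373056 - 188069)/(-799932) = 184987*(-1/799932) = -184987/799932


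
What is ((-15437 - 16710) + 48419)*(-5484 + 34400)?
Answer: 470521152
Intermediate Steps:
((-15437 - 16710) + 48419)*(-5484 + 34400) = (-32147 + 48419)*28916 = 16272*28916 = 470521152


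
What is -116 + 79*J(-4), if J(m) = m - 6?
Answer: -906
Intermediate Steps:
J(m) = -6 + m
-116 + 79*J(-4) = -116 + 79*(-6 - 4) = -116 + 79*(-10) = -116 - 790 = -906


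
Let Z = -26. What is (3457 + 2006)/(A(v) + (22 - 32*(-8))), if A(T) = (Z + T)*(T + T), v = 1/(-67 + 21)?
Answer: 5779854/295321 ≈ 19.571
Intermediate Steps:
v = -1/46 (v = 1/(-46) = -1/46 ≈ -0.021739)
A(T) = 2*T*(-26 + T) (A(T) = (-26 + T)*(T + T) = (-26 + T)*(2*T) = 2*T*(-26 + T))
(3457 + 2006)/(A(v) + (22 - 32*(-8))) = (3457 + 2006)/(2*(-1/46)*(-26 - 1/46) + (22 - 32*(-8))) = 5463/(2*(-1/46)*(-1197/46) + (22 + 256)) = 5463/(1197/1058 + 278) = 5463/(295321/1058) = 5463*(1058/295321) = 5779854/295321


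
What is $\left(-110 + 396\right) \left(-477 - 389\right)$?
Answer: $-247676$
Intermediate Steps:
$\left(-110 + 396\right) \left(-477 - 389\right) = 286 \left(-866\right) = -247676$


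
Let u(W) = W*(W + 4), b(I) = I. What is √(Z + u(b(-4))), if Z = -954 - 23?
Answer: I*√977 ≈ 31.257*I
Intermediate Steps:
u(W) = W*(4 + W)
Z = -977
√(Z + u(b(-4))) = √(-977 - 4*(4 - 4)) = √(-977 - 4*0) = √(-977 + 0) = √(-977) = I*√977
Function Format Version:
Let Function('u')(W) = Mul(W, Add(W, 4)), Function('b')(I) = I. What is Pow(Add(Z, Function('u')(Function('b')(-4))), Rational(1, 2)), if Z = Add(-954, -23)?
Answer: Mul(I, Pow(977, Rational(1, 2))) ≈ Mul(31.257, I)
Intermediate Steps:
Function('u')(W) = Mul(W, Add(4, W))
Z = -977
Pow(Add(Z, Function('u')(Function('b')(-4))), Rational(1, 2)) = Pow(Add(-977, Mul(-4, Add(4, -4))), Rational(1, 2)) = Pow(Add(-977, Mul(-4, 0)), Rational(1, 2)) = Pow(Add(-977, 0), Rational(1, 2)) = Pow(-977, Rational(1, 2)) = Mul(I, Pow(977, Rational(1, 2)))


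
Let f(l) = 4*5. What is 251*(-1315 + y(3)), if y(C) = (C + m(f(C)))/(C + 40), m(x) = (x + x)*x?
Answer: -13991242/43 ≈ -3.2538e+5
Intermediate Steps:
f(l) = 20
m(x) = 2*x² (m(x) = (2*x)*x = 2*x²)
y(C) = (800 + C)/(40 + C) (y(C) = (C + 2*20²)/(C + 40) = (C + 2*400)/(40 + C) = (C + 800)/(40 + C) = (800 + C)/(40 + C))
251*(-1315 + y(3)) = 251*(-1315 + (800 + 3)/(40 + 3)) = 251*(-1315 + 803/43) = 251*(-55742/43) = -13991242/43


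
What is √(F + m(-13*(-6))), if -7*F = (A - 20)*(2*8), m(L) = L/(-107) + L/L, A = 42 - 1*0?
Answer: I*√28058289/749 ≈ 7.0721*I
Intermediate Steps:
A = 42 (A = 42 + 0 = 42)
m(L) = 1 - L/107 (m(L) = L*(-1/107) + 1 = -L/107 + 1 = 1 - L/107)
F = -352/7 (F = -(42 - 20)*2*8/7 = -22*16/7 = -⅐*352 = -352/7 ≈ -50.286)
√(F + m(-13*(-6))) = √(-352/7 + (1 - (-13)*(-6)/107)) = √(-352/7 + (1 - 1/107*78)) = √(-352/7 + (1 - 78/107)) = √(-352/7 + 29/107) = √(-37461/749) = I*√28058289/749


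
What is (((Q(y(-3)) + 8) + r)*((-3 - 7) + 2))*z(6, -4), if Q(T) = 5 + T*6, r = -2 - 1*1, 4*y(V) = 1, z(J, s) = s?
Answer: 368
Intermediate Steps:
y(V) = 1/4 (y(V) = (1/4)*1 = 1/4)
r = -3 (r = -2 - 1 = -3)
Q(T) = 5 + 6*T
(((Q(y(-3)) + 8) + r)*((-3 - 7) + 2))*z(6, -4) = ((((5 + 6*(1/4)) + 8) - 3)*((-3 - 7) + 2))*(-4) = ((((5 + 3/2) + 8) - 3)*(-10 + 2))*(-4) = (((13/2 + 8) - 3)*(-8))*(-4) = ((29/2 - 3)*(-8))*(-4) = ((23/2)*(-8))*(-4) = -92*(-4) = 368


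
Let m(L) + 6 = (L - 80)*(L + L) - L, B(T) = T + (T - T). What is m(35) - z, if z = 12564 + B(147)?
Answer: -15902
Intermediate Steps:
B(T) = T (B(T) = T + 0 = T)
z = 12711 (z = 12564 + 147 = 12711)
m(L) = -6 - L + 2*L*(-80 + L) (m(L) = -6 + ((L - 80)*(L + L) - L) = -6 + ((-80 + L)*(2*L) - L) = -6 + (2*L*(-80 + L) - L) = -6 + (-L + 2*L*(-80 + L)) = -6 - L + 2*L*(-80 + L))
m(35) - z = (-6 - 161*35 + 2*35²) - 1*12711 = (-6 - 5635 + 2*1225) - 12711 = (-6 - 5635 + 2450) - 12711 = -3191 - 12711 = -15902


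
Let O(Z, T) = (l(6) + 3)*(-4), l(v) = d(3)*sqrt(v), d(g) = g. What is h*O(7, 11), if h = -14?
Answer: 168 + 168*sqrt(6) ≈ 579.51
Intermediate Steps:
l(v) = 3*sqrt(v)
O(Z, T) = -12 - 12*sqrt(6) (O(Z, T) = (3*sqrt(6) + 3)*(-4) = (3 + 3*sqrt(6))*(-4) = -12 - 12*sqrt(6))
h*O(7, 11) = -14*(-12 - 12*sqrt(6)) = 168 + 168*sqrt(6)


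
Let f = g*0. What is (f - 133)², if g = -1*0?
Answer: 17689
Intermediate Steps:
g = 0
f = 0 (f = 0*0 = 0)
(f - 133)² = (0 - 133)² = (-133)² = 17689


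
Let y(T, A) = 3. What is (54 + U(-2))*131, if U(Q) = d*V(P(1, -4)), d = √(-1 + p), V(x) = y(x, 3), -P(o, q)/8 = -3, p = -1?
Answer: 7074 + 393*I*√2 ≈ 7074.0 + 555.79*I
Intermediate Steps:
P(o, q) = 24 (P(o, q) = -8*(-3) = 24)
V(x) = 3
d = I*√2 (d = √(-1 - 1) = √(-2) = I*√2 ≈ 1.4142*I)
U(Q) = 3*I*√2 (U(Q) = (I*√2)*3 = 3*I*√2)
(54 + U(-2))*131 = (54 + 3*I*√2)*131 = 7074 + 393*I*√2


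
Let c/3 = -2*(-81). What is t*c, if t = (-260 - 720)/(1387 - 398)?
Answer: -476280/989 ≈ -481.58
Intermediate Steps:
c = 486 (c = 3*(-2*(-81)) = 3*162 = 486)
t = -980/989 ≈ -0.99090
t*c = -980/989*486 = -476280/989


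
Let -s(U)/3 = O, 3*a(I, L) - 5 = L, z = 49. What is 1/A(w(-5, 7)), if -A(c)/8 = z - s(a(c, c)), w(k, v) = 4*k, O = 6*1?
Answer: -1/536 ≈ -0.0018657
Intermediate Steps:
a(I, L) = 5/3 + L/3
O = 6
s(U) = -18 (s(U) = -3*6 = -18)
A(c) = -536 (A(c) = -8*(49 - 1*(-18)) = -8*(49 + 18) = -8*67 = -536)
1/A(w(-5, 7)) = 1/(-536) = -1/536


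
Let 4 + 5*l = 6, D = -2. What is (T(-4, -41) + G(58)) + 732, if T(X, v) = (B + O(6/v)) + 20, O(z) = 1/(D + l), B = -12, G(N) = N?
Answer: 6379/8 ≈ 797.38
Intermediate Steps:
l = ⅖ (l = -⅘ + (⅕)*6 = -⅘ + 6/5 = ⅖ ≈ 0.40000)
O(z) = -5/8 (O(z) = 1/(-2 + ⅖) = 1/(-8/5) = -5/8)
T(X, v) = 59/8 (T(X, v) = (-12 - 5/8) + 20 = -101/8 + 20 = 59/8)
(T(-4, -41) + G(58)) + 732 = (59/8 + 58) + 732 = 523/8 + 732 = 6379/8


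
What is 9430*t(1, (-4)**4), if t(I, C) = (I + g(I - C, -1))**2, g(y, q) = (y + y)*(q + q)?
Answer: 9830218630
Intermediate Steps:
g(y, q) = 4*q*y (g(y, q) = (2*y)*(2*q) = 4*q*y)
t(I, C) = (-3*I + 4*C)**2 (t(I, C) = (I + 4*(-1)*(I - C))**2 = (I + (-4*I + 4*C))**2 = (-3*I + 4*C)**2)
9430*t(1, (-4)**4) = 9430*(-3*1 + 4*(-4)**4)**2 = 9430*(-3 + 4*256)**2 = 9430*(-3 + 1024)**2 = 9430*1021**2 = 9430*1042441 = 9830218630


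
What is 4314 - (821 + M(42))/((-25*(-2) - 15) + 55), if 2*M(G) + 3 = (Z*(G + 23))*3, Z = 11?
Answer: 193184/45 ≈ 4293.0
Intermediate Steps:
M(G) = 378 + 33*G/2 (M(G) = -3/2 + ((11*(G + 23))*3)/2 = -3/2 + ((11*(23 + G))*3)/2 = -3/2 + ((253 + 11*G)*3)/2 = -3/2 + (759 + 33*G)/2 = -3/2 + (759/2 + 33*G/2) = 378 + 33*G/2)
4314 - (821 + M(42))/((-25*(-2) - 15) + 55) = 4314 - (821 + (378 + (33/2)*42))/((-25*(-2) - 15) + 55) = 4314 - (821 + (378 + 693))/((50 - 15) + 55) = 4314 - (821 + 1071)/(35 + 55) = 4314 - 1892/90 = 4314 - 1*946/45 = 4314 - 946/45 = 193184/45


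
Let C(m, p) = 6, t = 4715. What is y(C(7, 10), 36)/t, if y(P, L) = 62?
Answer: 62/4715 ≈ 0.013150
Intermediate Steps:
y(C(7, 10), 36)/t = 62/4715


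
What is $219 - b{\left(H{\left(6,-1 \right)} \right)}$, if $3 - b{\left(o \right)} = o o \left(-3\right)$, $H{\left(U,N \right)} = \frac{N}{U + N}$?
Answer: $\frac{5397}{25} \approx 215.88$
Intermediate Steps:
$H{\left(U,N \right)} = \frac{N}{N + U}$
$b{\left(o \right)} = 3 + 3 o^{2}$ ($b{\left(o \right)} = 3 - o o \left(-3\right) = 3 - o^{2} \left(-3\right) = 3 - - 3 o^{2} = 3 + 3 o^{2}$)
$219 - b{\left(H{\left(6,-1 \right)} \right)} = 219 - \left(3 + 3 \left(- \frac{1}{-1 + 6}\right)^{2}\right) = 219 - \left(3 + 3 \left(- \frac{1}{5}\right)^{2}\right) = 219 - \left(3 + 3 \cdot \frac{1}{25}\right) = 219 - \left(3 + \frac{3}{25}\right) = 219 - \frac{78}{25} = \frac{5397}{25}$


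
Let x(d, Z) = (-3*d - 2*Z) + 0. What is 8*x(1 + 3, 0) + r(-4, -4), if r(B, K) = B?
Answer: -100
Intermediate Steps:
x(d, Z) = -3*d - 2*Z
8*x(1 + 3, 0) + r(-4, -4) = 8*(-3*(1 + 3) - 2*0) - 4 = 8*(-3*4 + 0) - 4 = 8*(-12 + 0) - 4 = 8*(-12) - 4 = -96 - 4 = -100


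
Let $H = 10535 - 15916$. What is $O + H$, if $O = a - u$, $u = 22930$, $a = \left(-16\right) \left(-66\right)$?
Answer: $-27255$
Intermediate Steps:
$a = 1056$
$O = -21874$ ($O = 1056 - 22930 = -21874$)
$H = -5381$
$O + H = -21874 - 5381 = -27255$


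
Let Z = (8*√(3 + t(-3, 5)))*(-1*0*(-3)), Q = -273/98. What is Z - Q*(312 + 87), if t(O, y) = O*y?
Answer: 2223/2 ≈ 1111.5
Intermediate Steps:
Q = -39/14 (Q = -273*1/98 = -39/14 ≈ -2.7857)
Z = 0 (Z = (8*√(3 - 3*5))*(-1*0*(-3)) = (8*√(3 - 15))*(0*(-3)) = (8*√(-12))*0 = (8*(2*I*√3))*0 = (16*I*√3)*0 = 0)
Z - Q*(312 + 87) = 0 - (-39)*(312 + 87)/14 = 0 - (-39)*399/14 = 0 - 1*(-2223/2) = 0 + 2223/2 = 2223/2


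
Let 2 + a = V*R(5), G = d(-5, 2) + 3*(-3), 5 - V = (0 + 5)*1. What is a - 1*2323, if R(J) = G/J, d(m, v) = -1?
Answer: -2325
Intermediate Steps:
V = 0 (V = 5 - (0 + 5) = 5 - 5 = 0)
G = -10 (G = -1 + 3*(-3) = -1 - 9 = -10)
R(J) = -10/J
a = -2 (a = -2 + 0*(-10/5) = -2 + 0*(-10*1/5) = -2 + 0*(-2) = -2 + 0 = -2)
a - 1*2323 = -2 - 1*2323 = -2 - 2323 = -2325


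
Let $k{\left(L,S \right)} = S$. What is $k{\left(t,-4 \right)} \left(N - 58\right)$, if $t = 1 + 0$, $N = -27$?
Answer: $340$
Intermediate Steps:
$t = 1$
$k{\left(t,-4 \right)} \left(N - 58\right) = - 4 \left(-27 - 58\right) = \left(-4\right) \left(-85\right) = 340$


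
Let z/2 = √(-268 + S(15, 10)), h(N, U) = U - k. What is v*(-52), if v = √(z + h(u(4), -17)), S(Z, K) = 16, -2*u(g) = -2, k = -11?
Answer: -52*√(-6 + 12*I*√7) ≈ -188.61 - 227.59*I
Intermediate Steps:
u(g) = 1 (u(g) = -½*(-2) = 1)
h(N, U) = 11 + U (h(N, U) = U - 1*(-11) = U + 11 = 11 + U)
z = 12*I*√7 (z = 2*√(-268 + 16) = 2*√(-252) = 2*(6*I*√7) = 12*I*√7 ≈ 31.749*I)
v = √(-6 + 12*I*√7) (v = √(12*I*√7 + (11 - 17)) = √(12*I*√7 - 6) = √(-6 + 12*I*√7) ≈ 3.627 + 4.3767*I)
v*(-52) = √(-6 + 12*I*√7)*(-52) = -52*√(-6 + 12*I*√7)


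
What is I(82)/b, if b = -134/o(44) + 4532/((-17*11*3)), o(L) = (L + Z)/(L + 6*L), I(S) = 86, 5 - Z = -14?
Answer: -6579/50734 ≈ -0.12968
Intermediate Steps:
Z = 19 (Z = 5 - 1*(-14) = 5 + 14 = 19)
o(L) = (19 + L)/(7*L) (o(L) = (L + 19)/(L + 6*L) = (19 + L)/((7*L)) = (19 + L)*(1/(7*L)) = (19 + L)/(7*L))
b = -101468/153 (b = -134*308/(19 + 44) + 4532/((-17*11*3)) = -134/((⅐)*(1/44)*63) + 4532/((-187*3)) = -134/9/44 + 4532/(-561) = -134*44/9 + 4532*(-1/561) = -5896/9 - 412/51 = -101468/153 ≈ -663.19)
I(82)/b = 86/(-101468/153) = 86*(-153/101468) = -6579/50734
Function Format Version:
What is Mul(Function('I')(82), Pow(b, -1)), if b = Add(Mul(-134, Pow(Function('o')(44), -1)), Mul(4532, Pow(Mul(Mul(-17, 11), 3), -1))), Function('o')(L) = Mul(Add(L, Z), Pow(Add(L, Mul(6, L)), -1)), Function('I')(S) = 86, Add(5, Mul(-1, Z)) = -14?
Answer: Rational(-6579, 50734) ≈ -0.12968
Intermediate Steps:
Z = 19 (Z = Add(5, Mul(-1, -14)) = Add(5, 14) = 19)
Function('o')(L) = Mul(Rational(1, 7), Pow(L, -1), Add(19, L)) (Function('o')(L) = Mul(Add(L, 19), Pow(Add(L, Mul(6, L)), -1)) = Mul(Add(19, L), Pow(Mul(7, L), -1)) = Mul(Add(19, L), Mul(Rational(1, 7), Pow(L, -1))) = Mul(Rational(1, 7), Pow(L, -1), Add(19, L)))
b = Rational(-101468, 153) (b = Add(Mul(-134, Pow(Mul(Rational(1, 7), Pow(44, -1), Add(19, 44)), -1)), Mul(4532, Pow(Mul(Mul(-17, 11), 3), -1))) = Add(Mul(-134, Pow(Mul(Rational(1, 7), Rational(1, 44), 63), -1)), Mul(4532, Pow(Mul(-187, 3), -1))) = Add(Mul(-134, Pow(Rational(9, 44), -1)), Mul(4532, Pow(-561, -1))) = Add(Mul(-134, Rational(44, 9)), Mul(4532, Rational(-1, 561))) = Add(Rational(-5896, 9), Rational(-412, 51)) = Rational(-101468, 153) ≈ -663.19)
Mul(Function('I')(82), Pow(b, -1)) = Mul(86, Pow(Rational(-101468, 153), -1)) = Mul(86, Rational(-153, 101468)) = Rational(-6579, 50734)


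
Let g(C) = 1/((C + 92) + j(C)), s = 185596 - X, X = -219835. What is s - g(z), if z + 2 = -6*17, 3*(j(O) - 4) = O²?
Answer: 4375411349/10792 ≈ 4.0543e+5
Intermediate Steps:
s = 405431 (s = 185596 - 1*(-219835) = 185596 + 219835 = 405431)
j(O) = 4 + O²/3
z = -104 (z = -2 - 6*17 = -2 - 102 = -104)
g(C) = 1/(96 + C + C²/3) (g(C) = 1/((C + 92) + (4 + C²/3)) = 1/((92 + C) + (4 + C²/3)) = 1/(96 + C + C²/3))
s - g(z) = 405431 - 3/(288 + (-104)² + 3*(-104)) = 405431 - 3/(288 + 10816 - 312) = 405431 - 3/10792 = 4375411349/10792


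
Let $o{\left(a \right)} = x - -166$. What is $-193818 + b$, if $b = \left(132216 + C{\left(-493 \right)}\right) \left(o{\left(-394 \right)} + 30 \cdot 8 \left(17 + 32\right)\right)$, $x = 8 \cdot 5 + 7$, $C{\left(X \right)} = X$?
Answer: $1576925661$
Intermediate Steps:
$x = 47$ ($x = 40 + 7 = 47$)
$o{\left(a \right)} = 213$ ($o{\left(a \right)} = 47 - -166 = 47 + 166 = 213$)
$b = 1577119479$ ($b = \left(132216 - 493\right) \left(213 + 30 \cdot 8 \left(17 + 32\right)\right) = 131723 \left(213 + 240 \cdot 49\right) = 131723 \left(213 + 11760\right) = 131723 \cdot 11973 = 1577119479$)
$-193818 + b = -193818 + 1577119479 = 1576925661$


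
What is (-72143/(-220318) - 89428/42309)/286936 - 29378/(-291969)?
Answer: 8730128335825436347/86768484846917367312 ≈ 0.10061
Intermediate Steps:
(-72143/(-220318) - 89428/42309)/286936 - 29378/(-291969) = (-72143*(-1/220318) - 89428*1/42309)*(1/286936) - 29378*(-1/291969) = (72143/220318 - 89428/42309)*(1/286936) + 29378/291969 = -16650299917/9321434262*1/286936 + 29378/291969 = -16650299917/2674655061401232 + 29378/291969 = 8730128335825436347/86768484846917367312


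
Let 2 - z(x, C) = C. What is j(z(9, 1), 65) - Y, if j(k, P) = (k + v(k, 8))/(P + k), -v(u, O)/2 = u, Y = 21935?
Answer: -1447711/66 ≈ -21935.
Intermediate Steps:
z(x, C) = 2 - C
v(u, O) = -2*u
j(k, P) = -k/(P + k) (j(k, P) = (k - 2*k)/(P + k) = (-k)/(P + k) = -k/(P + k))
j(z(9, 1), 65) - Y = -(2 - 1*1)/(65 + (2 - 1*1)) - 1*21935 = -(2 - 1)/(65 + (2 - 1)) - 21935 = -1*1/(65 + 1) - 21935 = -1*1/66 - 21935 = -1*1*1/66 - 21935 = -1/66 - 21935 = -1447711/66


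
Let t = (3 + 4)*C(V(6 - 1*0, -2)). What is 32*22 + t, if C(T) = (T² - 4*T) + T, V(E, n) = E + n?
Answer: 732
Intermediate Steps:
C(T) = T² - 3*T
t = 28 (t = (3 + 4)*(((6 - 1*0) - 2)*(-3 + ((6 - 1*0) - 2))) = 7*(((6 + 0) - 2)*(-3 + ((6 + 0) - 2))) = 7*((6 - 2)*(-3 + (6 - 2))) = 7*(4*(-3 + 4)) = 7*(4*1) = 7*4 = 28)
32*22 + t = 32*22 + 28 = 704 + 28 = 732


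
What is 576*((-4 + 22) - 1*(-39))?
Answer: 32832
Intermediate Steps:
576*((-4 + 22) - 1*(-39)) = 576*(18 + 39) = 576*57 = 32832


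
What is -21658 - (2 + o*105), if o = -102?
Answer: -10950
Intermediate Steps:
-21658 - (2 + o*105) = -21658 - (2 - 102*105) = -21658 - (2 - 10710) = -21658 - 1*(-10708) = -21658 + 10708 = -10950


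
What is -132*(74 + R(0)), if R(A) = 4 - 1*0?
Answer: -10296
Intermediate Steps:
R(A) = 4 (R(A) = 4 + 0 = 4)
-132*(74 + R(0)) = -132*(74 + 4) = -132*78 = -10296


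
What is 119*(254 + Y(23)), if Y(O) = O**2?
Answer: 93177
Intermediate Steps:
119*(254 + Y(23)) = 119*(254 + 23**2) = 119*(254 + 529) = 119*783 = 93177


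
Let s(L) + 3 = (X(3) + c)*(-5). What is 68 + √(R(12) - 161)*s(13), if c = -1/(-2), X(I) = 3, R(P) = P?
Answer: 68 - 41*I*√149/2 ≈ 68.0 - 250.23*I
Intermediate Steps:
c = ½ (c = -1*(-½) = ½ ≈ 0.50000)
s(L) = -41/2 (s(L) = -3 + (3 + ½)*(-5) = -3 + (7/2)*(-5) = -3 - 35/2 = -41/2)
68 + √(R(12) - 161)*s(13) = 68 + √(12 - 161)*(-41/2) = 68 + √(-149)*(-41/2) = 68 + (I*√149)*(-41/2) = 68 - 41*I*√149/2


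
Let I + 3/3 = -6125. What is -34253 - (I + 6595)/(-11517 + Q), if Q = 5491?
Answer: -206408109/6026 ≈ -34253.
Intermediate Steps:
I = -6126 (I = -1 - 6125 = -6126)
-34253 - (I + 6595)/(-11517 + Q) = -34253 - (-6126 + 6595)/(-11517 + 5491) = -34253 - 469/(-6026) = -34253 - 469*(-1)/6026 = -34253 - 1*(-469/6026) = -34253 + 469/6026 = -206408109/6026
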